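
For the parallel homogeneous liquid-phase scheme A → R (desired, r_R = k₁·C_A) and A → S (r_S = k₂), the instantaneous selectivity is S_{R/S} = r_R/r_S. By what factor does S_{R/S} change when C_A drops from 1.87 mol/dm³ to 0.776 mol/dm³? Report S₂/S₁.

0.415

S_{R/S} = (k₁/k₂)·C_A, so S₂/S₁ = (C_{A,2}/C_{A,1}).
= 0.776/1.87 = 0.415.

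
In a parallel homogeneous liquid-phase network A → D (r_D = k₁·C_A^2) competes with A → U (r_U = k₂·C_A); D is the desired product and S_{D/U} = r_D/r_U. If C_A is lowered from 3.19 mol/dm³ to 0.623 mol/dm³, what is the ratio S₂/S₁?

0.195

S_{D/U} = (k₁/k₂)·C_A, so S₂/S₁ = (C_{A,2}/C_{A,1}).
= 0.623/3.19 = 0.195.
Selectivity toward D falls as C_A falls — high-concentration operation is favoured.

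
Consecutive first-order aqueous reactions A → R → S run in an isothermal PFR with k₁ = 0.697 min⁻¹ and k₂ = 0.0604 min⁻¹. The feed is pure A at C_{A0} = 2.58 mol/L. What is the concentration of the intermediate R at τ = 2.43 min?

1.92 mol/L

For first-order series with pure A initially, C_R(τ) = k₁C_{A0}/(k₂−k₁)·(e^(−k₁τ) − e^(−k₂τ)).
e^(−k₁τ) = e^(−0.697×2.43) = e^(−1.694) = 0.1838; e^(−k₂τ) = e^(−0.1468) = 0.8635.
C_R = 0.697×2.58/(0.0604−0.697) × (0.1838−0.8635) = (-2.825)×(-0.6797) = 1.920 mol/L.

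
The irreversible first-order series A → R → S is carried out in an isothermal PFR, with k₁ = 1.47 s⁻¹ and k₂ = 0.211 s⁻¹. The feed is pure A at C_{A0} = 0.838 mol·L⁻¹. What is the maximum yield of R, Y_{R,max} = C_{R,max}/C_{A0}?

0.722

For a first-order series the maximum intermediate yield is C_{R,max}/C_{A0} = (k₁/k₂)^[k₂/(k₂−k₁)].
= (1.47/0.211)^(0.211/(0.211−1.47)) = (6.967)^(-0.1676) = 0.7223.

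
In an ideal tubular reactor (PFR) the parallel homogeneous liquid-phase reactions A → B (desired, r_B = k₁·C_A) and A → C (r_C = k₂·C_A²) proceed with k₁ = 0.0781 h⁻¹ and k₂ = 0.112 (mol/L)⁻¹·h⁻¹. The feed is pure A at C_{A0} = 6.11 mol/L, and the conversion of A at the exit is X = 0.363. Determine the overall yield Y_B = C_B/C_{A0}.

C_A = C_{A0}(1−X) = 3.892 mol/L.
Along a PFR/batch, dC_B/dC_A = −r_B/(r_B+r_C) = −k₁/(k₁+k₂·C_A).
Integrating from C_{A0} to C_A: C_B = (0.0781/0.112)·ln[(0.0781+0.112·6.11)/(0.0781+0.112·3.89)] = 0.6973·ln(0.7624/0.5140) = 0.2749 mol/L.
Y_B = C_B/C_{A0} = 0.2749/6.11 = 0.0450.

0.0450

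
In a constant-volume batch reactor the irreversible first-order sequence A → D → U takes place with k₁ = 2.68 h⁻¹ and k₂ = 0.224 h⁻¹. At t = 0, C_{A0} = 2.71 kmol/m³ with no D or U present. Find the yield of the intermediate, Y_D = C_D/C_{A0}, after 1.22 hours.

Solving the coupled first-order balances gives C_D(t) = [k₁/(k₂−k₁)]·C_{A0}·(e^(−k₁t) − e^(−k₂t)).
e^(−k₁t) = e^(−2.68×1.22) = e^(−3.270) = 0.03802; e^(−k₂t) = e^(−0.2733) = 0.7609.
C_D = 2.68×2.71/(0.224−2.68) × (0.03802−0.7609) = (-2.957)×(-0.7229) = 2.138 kmol/m³.
Y_D = C_D/C_{A0} = 2.138/2.71 = 0.789.

0.789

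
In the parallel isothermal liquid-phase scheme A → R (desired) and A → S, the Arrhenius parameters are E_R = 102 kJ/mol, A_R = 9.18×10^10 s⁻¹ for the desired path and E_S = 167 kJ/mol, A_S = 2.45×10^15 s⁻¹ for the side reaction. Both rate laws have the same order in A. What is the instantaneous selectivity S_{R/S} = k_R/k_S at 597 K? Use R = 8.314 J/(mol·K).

k_R/k_S = (A_R/A_S)·exp[−(E_R−E_S)/(RT)] = (A_R/A_S)·exp[(E_S−E_R)/(RT)].
(E_S−E_R)/(RT) = (167−102)×10³/(8.314×597) = 65000/4963 = 13.10.
k_R/k_S = (9.18×10^10/2.45×10^15)·exp(13.10) = 3.747×10^-5 × 4.868×10^5 = 18.2.
Since E_R < E_S, lowering the temperature improves selectivity toward R.

18.2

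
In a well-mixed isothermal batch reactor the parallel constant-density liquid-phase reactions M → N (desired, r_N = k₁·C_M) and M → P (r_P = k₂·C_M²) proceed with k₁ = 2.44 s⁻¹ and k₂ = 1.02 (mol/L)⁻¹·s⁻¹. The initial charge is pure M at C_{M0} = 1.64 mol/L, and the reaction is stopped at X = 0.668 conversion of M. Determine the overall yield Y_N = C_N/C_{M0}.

C_M = C_{M0}(1−X) = 0.5445 mol/L.
Along a PFR/batch, dC_N/dC_M = −r_N/(r_N+r_P) = −k₁/(k₁+k₂·C_M).
Integrating from C_{M0} to C_M: C_N = (2.44/1.02)·ln[(2.44+1.02·1.64)/(2.44+1.02·0.544)] = 2.392·ln(4.113/2.995) = 0.7584 mol/L.
Y_N = C_N/C_{M0} = 0.7584/1.64 = 0.462.

0.462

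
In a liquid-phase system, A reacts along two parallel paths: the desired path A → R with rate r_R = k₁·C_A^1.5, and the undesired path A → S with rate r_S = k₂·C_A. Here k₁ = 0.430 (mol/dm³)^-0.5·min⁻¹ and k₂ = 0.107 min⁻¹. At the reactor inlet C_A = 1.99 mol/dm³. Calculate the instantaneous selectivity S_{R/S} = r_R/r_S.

5.67

S_{R/S} = r_R/r_S = (k₁·C_A^1.5)/(k₂·C_A) = (k₁/k₂)·C_A^0.5.
= (0.430×1.990^1.5) / (0.107×1.990) = 1.207/0.2129 = 5.67.
Since the desired path is higher order in A, keeping C_A high (PFR or concentrated feed) favours R.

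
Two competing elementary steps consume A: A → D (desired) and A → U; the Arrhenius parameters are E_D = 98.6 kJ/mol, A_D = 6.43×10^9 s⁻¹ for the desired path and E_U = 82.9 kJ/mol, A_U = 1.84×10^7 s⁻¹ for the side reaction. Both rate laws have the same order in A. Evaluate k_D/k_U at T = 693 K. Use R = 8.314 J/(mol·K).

22.9

Since both paths have the same order in A, the concentration cancels and S_{D/U} = k_D/k_U = (A_D/A_U)·exp[(E_U−E_D)/(RT)].
(E_U−E_D)/(RT) = (82.9−98.6)×10³/(8.314×693) = -15700/5762 = -2.725.
k_D/k_U = (6.43×10^9/1.84×10^7)·exp(-2.725) = 349.5 × 0.06555 = 22.9.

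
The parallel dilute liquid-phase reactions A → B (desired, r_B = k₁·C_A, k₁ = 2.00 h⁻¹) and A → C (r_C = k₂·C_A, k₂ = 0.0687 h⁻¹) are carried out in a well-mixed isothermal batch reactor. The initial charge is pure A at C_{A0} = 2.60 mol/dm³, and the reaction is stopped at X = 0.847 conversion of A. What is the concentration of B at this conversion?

C_A = C_{A0}(1−X) = 0.3978 mol/dm³.
Both paths are first order in A, so the instantaneous fraction to B is constant: dC_B/d(−C_A) = k₁/(k₁+k₂) = 0.9668.
C_B = 0.9668·(C_{A0}−C_A) = 0.9668×2.202 = 2.13 mol/dm³.

2.13 mol/dm³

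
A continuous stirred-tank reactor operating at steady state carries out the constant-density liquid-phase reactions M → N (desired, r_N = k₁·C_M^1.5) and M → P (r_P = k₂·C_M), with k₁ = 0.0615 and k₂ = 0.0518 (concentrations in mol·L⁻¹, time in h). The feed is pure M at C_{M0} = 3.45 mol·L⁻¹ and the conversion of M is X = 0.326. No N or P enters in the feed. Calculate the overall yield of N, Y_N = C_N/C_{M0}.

Exit C_M = C_{M0}(1−X) = 3.45×0.674 = 2.325 mol·L⁻¹.
Rates in a CSTR are evaluated at the outlet concentration: r_N = 0.0615×2.325^1.5 = 0.2181, r_P = 0.0518×2.325 = 0.1205.
Fraction of consumed M going to N: r_N/(r_N+r_P) = 0.6442.
C_N = 0.6442·C_{M0}·X = 0.6442×3.45×0.326 = 0.725 mol·L⁻¹; Y_N = C_N/C_{M0} = 0.210.

0.210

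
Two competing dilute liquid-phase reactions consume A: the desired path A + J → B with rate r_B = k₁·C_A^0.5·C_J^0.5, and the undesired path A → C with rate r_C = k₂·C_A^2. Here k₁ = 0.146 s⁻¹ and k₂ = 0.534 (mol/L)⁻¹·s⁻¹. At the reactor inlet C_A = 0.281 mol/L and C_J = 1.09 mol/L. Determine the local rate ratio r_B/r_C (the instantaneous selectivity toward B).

S_{B/C} = r_B/r_C = (k₁·C_A^0.5·C_J^0.5)/(k₂·C_A^2) = (k₁/k₂)·C_A^-1.5·C_J^0.5.
= (0.146×0.2810^0.5×1.090^0.5) / (0.534×0.2810^2) = 0.08080/0.04217 = 1.92.

1.92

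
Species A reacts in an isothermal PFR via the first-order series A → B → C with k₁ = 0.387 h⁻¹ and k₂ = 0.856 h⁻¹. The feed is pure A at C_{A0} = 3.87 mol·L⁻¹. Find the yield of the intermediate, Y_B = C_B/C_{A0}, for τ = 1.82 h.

0.234

For first-order series with pure A initially, C_B(τ) = k₁C_{A0}/(k₂−k₁)·(e^(−k₁τ) − e^(−k₂τ)).
e^(−k₁τ) = e^(−0.387×1.82) = e^(−0.7043) = 0.4944; e^(−k₂τ) = e^(−1.558) = 0.2106.
C_B = 0.387×3.87/(0.856−0.387) × (0.4944−0.2106) = 3.193×0.2839 = 0.9065 mol·L⁻¹.
Y_B = C_B/C_{A0} = 0.9065/3.87 = 0.234.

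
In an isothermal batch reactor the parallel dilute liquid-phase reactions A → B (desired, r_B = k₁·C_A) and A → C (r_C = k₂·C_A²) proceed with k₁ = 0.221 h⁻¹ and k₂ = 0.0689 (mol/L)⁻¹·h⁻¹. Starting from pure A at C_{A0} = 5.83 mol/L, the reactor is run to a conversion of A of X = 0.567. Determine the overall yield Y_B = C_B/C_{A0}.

0.251

C_A = C_{A0}(1−X) = 2.524 mol/L.
Along a PFR/batch, dC_B/dC_A = −r_B/(r_B+r_C) = −k₁/(k₁+k₂·C_A).
Integrating from C_{A0} to C_A: C_B = (0.221/0.0689)·ln[(0.221+0.0689·5.83)/(0.221+0.0689·2.52)] = 3.208·ln(0.6227/0.3949) = 1.461 mol/L.
Y_B = C_B/C_{A0} = 1.461/5.83 = 0.251.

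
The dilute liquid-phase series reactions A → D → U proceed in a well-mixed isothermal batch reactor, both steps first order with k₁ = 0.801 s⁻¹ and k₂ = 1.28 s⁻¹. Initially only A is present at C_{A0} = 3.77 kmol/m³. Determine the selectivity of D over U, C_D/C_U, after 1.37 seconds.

0.675

The intermediate concentration in a first-order A→B→C sequence is C_D = k₁C_{A0}(e^(−k₁t) − e^(−k₂t))/(k₂−k₁).
e^(−k₁t) = e^(−0.801×1.37) = e^(−1.097) = 0.3337; e^(−k₂t) = e^(−1.754) = 0.1731.
C_D = 0.801×3.77/(1.28−0.801) × (0.3337−0.1731) = 6.304×0.1606 = 1.012 kmol/m³.
C_A = C_{A0}e^(−k₁t) = 1.258 kmol/m³, so C_U = C_{A0}−C_A−C_D = 1.499 kmol/m³; C_D/C_U = 0.675.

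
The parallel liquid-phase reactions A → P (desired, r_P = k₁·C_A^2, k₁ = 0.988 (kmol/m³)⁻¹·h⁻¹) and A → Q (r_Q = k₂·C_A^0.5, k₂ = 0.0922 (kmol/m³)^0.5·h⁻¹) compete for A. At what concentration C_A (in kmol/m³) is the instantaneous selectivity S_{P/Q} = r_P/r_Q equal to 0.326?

0.0975 kmol/m³

S_{P/Q} = (k₁/k₂)·C_A^1.5 ⇒ C_A = (S·k₂/k₁)^(1/1.5).
= (0.326×0.0922/0.988)^(0.6667) = (0.03042)^(0.6667) = 0.0975 kmol/m³.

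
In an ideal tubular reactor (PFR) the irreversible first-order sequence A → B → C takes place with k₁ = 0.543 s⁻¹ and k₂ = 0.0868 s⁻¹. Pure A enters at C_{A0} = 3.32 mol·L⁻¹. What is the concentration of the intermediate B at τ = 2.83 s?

2.24 mol·L⁻¹

For first-order series with pure A initially, C_B(τ) = k₁C_{A0}/(k₂−k₁)·(e^(−k₁τ) − e^(−k₂τ)).
e^(−k₁τ) = e^(−0.543×2.83) = e^(−1.537) = 0.2151; e^(−k₂τ) = e^(−0.2456) = 0.7822.
C_B = 0.543×3.32/(0.0868−0.543) × (0.2151−0.7822) = (-3.952)×(-0.5671) = 2.241 mol·L⁻¹.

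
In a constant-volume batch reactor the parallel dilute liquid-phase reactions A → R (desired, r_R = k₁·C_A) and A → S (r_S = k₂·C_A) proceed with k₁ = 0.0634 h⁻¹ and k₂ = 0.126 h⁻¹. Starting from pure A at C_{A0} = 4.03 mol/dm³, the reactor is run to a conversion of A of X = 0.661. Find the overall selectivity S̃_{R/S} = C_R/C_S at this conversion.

0.503

C_A = C_{A0}(1−X) = 1.366 mol/dm³.
Both paths are first order in A, so the instantaneous fraction to R is constant: dC_R/d(−C_A) = k₁/(k₁+k₂) = 0.3347.
C_R = 0.3347·(C_{A0}−C_A) = 0.3347×2.664 = 0.892 mol/dm³.
C_S = (C_{A0}−C_A)−C_R = 1.772 mol/dm³; S̃_{R/S} = 0.8917/1.772 = 0.503.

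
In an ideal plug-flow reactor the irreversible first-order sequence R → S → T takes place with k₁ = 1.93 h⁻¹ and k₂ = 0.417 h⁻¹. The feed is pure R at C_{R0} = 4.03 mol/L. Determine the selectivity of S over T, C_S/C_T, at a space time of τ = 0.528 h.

7.41

The intermediate concentration in a first-order A→B→C sequence is C_S = k₁C_{R0}(e^(−k₁τ) − e^(−k₂τ))/(k₂−k₁).
e^(−k₁τ) = e^(−1.93×0.528) = e^(−1.019) = 0.3609; e^(−k₂τ) = e^(−0.2202) = 0.8024.
C_S = 1.93×4.03/(0.417−1.93) × (0.3609−0.8024) = (-5.141)×(-0.4414) = 2.269 mol/L.
C_R = C_{R0}e^(−k₁τ) = 1.455 mol/L, so C_T = C_{R0}−C_R−C_S = 0.3061 mol/L; C_S/C_T = 7.41.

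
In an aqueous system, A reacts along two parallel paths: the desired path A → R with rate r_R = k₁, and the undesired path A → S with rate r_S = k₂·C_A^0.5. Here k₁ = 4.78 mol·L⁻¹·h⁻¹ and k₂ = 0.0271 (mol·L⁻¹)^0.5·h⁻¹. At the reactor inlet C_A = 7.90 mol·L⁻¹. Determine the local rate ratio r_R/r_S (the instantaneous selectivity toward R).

S_{R/S} = r_R/r_S = (k₁)/(k₂·C_A^0.5) = (k₁/k₂)·C_A^-0.5.
= (4.78) / (0.0271×7.900^0.5) = 4.780/0.07617 = 62.8.
The undesired path is higher order in A, so low C_A (CSTR or dilute feed) favours R.

62.8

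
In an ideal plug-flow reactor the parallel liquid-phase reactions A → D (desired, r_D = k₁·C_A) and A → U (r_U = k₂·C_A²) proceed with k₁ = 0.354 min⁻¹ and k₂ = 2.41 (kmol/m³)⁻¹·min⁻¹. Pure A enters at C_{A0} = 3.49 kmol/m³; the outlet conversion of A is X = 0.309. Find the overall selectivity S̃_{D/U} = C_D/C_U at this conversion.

0.0503

C_A = C_{A0}(1−X) = 2.412 kmol/m³.
Along a PFR/batch, dC_D/dC_A = −r_D/(r_D+r_U) = −k₁/(k₁+k₂·C_A).
Integrating from C_{A0} to C_A: C_D = (0.354/2.41)·ln[(0.354+2.41·3.49)/(0.354+2.41·2.41)] = 0.1469·ln(8.765/6.166) = 0.05166 kmol/m³.
C_U = (C_{A0}−C_A)−C_D = 1.027 kmol/m³; S̃_{D/U} = 0.05166/1.027 = 0.0503.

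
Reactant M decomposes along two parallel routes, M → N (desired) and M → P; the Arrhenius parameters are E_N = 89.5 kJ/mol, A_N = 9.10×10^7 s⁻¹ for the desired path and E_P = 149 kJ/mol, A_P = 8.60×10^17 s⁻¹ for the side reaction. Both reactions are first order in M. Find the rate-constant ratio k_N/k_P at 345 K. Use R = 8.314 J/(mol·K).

0.108

Since both paths have the same order in M, the concentration cancels and S_{N/P} = k_N/k_P = (A_N/A_P)·exp[(E_P−E_N)/(RT)].
(E_P−E_N)/(RT) = (149−89.5)×10³/(8.314×345) = 59500/2868 = 20.74.
k_N/k_P = (9.10×10^7/8.60×10^17)·exp(20.74) = 1.058×10^-10 × 1.021×10^9 = 0.108.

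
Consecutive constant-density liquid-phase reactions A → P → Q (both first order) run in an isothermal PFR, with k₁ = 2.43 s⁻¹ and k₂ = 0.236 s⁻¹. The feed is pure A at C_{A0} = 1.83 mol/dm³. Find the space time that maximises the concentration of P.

Setting dC_P/dτ = 0 gives τ_opt = ln(k₂/k₁)/(k₂−k₁).
= ln(0.236/2.43)/(0.236−2.43) = ln(0.09712)/-2.194 = -2.332/-2.194 = 1.06 s.

1.06 s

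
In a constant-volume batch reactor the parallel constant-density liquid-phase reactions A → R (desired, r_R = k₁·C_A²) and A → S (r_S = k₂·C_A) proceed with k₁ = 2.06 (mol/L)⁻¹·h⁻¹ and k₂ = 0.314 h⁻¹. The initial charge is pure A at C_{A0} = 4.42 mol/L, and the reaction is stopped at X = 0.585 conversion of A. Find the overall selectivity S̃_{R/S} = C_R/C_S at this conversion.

19.4

C_A = C_{A0}(1−X) = 1.834 mol/L.
Along a PFR/batch, dC_S/dC_A = −r_S/(r_R+r_S) = −k₂/(k₂+k₁·C_A).
Integrating from C_{A0} to C_A: C_S = (0.314/2.06)·ln[(0.314+2.06·4.42)/(0.314+2.06·1.83)] = 0.1524·ln(9.419/4.093) = 0.1271 mol/L.
Then C_R = (C_{A0}−C_A) − C_S = 2.586 − 0.1271 = 2.459 mol/L.
S̃_{R/S} = C_R/C_S = 2.459/0.1271 = 19.4.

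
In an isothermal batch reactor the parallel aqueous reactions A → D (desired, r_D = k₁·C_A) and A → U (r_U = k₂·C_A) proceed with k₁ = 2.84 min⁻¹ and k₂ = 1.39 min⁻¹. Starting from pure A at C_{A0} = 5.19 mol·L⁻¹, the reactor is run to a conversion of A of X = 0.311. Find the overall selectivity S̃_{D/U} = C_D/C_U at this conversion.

2.04

C_A = C_{A0}(1−X) = 3.576 mol·L⁻¹.
Both paths are first order in A, so the instantaneous fraction to D is constant: dC_D/d(−C_A) = k₁/(k₁+k₂) = 0.6714.
C_D = 0.6714·(C_{A0}−C_A) = 0.6714×1.614 = 1.08 mol·L⁻¹.
C_U = (C_{A0}−C_A)−C_D = 0.5304 mol·L⁻¹; S̃_{D/U} = 1.084/0.5304 = 2.04.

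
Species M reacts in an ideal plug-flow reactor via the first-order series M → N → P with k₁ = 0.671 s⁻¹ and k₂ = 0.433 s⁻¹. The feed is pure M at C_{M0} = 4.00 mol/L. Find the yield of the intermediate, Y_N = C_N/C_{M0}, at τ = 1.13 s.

The intermediate concentration in a first-order A→B→C sequence is C_N = k₁C_{M0}(e^(−k₁τ) − e^(−k₂τ))/(k₂−k₁).
e^(−k₁τ) = e^(−0.671×1.13) = e^(−0.7582) = 0.4685; e^(−k₂τ) = e^(−0.4893) = 0.6131.
C_N = 0.671×4.00/(0.433−0.671) × (0.4685−0.6131) = (-11.28)×(-0.1446) = 1.630 mol/L.
Y_N = C_N/C_{M0} = 1.630/4.00 = 0.408.

0.408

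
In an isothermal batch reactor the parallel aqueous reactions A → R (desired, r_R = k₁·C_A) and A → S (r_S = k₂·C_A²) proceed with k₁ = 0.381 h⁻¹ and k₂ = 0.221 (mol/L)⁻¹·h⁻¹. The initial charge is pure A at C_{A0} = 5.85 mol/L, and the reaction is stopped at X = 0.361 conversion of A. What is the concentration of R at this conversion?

C_A = C_{A0}(1−X) = 3.738 mol/L.
Along a PFR/batch, dC_R/dC_A = −r_R/(r_R+r_S) = −k₁/(k₁+k₂·C_A).
Integrating from C_{A0} to C_A: C_R = (0.381/0.221)·ln[(0.381+0.221·5.85)/(0.381+0.221·3.74)] = 1.724·ln(1.674/1.207) = 0.5635 mol/L.

0.564 mol/L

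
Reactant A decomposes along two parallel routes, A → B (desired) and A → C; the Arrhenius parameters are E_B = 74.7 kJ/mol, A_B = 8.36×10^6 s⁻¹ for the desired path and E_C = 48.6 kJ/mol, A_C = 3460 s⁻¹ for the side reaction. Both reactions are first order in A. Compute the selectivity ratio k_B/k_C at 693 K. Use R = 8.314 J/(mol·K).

26.0

With equal orders, S_{B/C} = k_B/k_C = (A_B/A_C)·exp[(E_C−E_B)/(RT)].
(E_C−E_B)/(RT) = (48.6−74.7)×10³/(8.314×693) = -26100/5762 = -4.530.
k_B/k_C = (8.36×10^6/3460)·exp(-4.530) = 2416 × 0.01078 = 26.0.
Since E_B > E_C, raising the temperature improves selectivity toward B.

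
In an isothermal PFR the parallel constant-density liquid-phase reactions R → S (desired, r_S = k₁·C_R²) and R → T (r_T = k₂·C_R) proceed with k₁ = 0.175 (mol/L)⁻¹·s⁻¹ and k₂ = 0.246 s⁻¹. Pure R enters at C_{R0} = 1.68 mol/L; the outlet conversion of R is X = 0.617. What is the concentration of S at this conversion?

C_R = C_{R0}(1−X) = 0.6434 mol/L.
Along a PFR/batch, dC_T/dC_R = −r_T/(r_S+r_T) = −k₂/(k₂+k₁·C_R).
Integrating from C_{R0} to C_R: C_T = (0.246/0.175)·ln[(0.246+0.175·1.68)/(0.246+0.175·0.643)] = 1.406·ln(0.5400/0.3586) = 0.5754 mol/L.
Then C_S = (C_{R0}−C_R) − C_T = 1.037 − 0.5754 = 0.4611 mol/L.

0.461 mol/L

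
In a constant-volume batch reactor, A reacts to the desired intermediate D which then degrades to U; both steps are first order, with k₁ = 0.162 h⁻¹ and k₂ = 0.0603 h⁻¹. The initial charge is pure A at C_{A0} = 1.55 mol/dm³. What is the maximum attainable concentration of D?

0.863 mol/dm³

At the optimum, C_{D,max}/C_{A0} = (k₁/k₂)^[k₂/(k₂−k₁)].
= (0.162/0.0603)^(0.0603/(0.0603−0.162)) = (2.687)^(-0.5929) = 0.5566.
C_{D,max} = 0.5566×1.55 = 0.863 mol/dm³.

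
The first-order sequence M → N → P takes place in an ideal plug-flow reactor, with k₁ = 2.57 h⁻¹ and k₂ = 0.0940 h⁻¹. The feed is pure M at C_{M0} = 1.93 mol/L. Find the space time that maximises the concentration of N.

1.34 h

The intermediate peaks when r₁ = r₂, i.e. k₁e^(−k₁τ) = k₂e^(−k₂τ), giving τ_opt = ln(k₂/k₁)/(k₂−k₁).
= ln(0.0940/2.57)/(0.0940−2.57) = ln(0.03658)/-2.476 = -3.308/-2.476 = 1.34 h.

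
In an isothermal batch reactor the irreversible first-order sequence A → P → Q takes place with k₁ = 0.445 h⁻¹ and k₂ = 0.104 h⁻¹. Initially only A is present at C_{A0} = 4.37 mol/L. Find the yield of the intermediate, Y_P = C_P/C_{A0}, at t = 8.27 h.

Solving the coupled first-order balances gives C_P(t) = [k₁/(k₂−k₁)]·C_{A0}·(e^(−k₁t) − e^(−k₂t)).
e^(−k₁t) = e^(−0.445×8.27) = e^(−3.680) = 0.02522; e^(−k₂t) = e^(−0.8601) = 0.4231.
C_P = 0.445×4.37/(0.104−0.445) × (0.02522−0.4231) = (-5.703)×(-0.3979) = 2.269 mol/L.
Y_P = C_P/C_{A0} = 2.269/4.37 = 0.519.

0.519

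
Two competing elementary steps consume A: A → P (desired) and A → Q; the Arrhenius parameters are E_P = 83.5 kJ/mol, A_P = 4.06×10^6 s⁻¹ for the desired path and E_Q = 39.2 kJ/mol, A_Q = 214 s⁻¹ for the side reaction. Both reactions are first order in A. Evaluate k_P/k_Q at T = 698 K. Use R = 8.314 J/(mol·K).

k_P/k_Q = (A_P/A_Q)·exp[−(E_P−E_Q)/(RT)] = (A_P/A_Q)·exp[(E_Q−E_P)/(RT)].
(E_Q−E_P)/(RT) = (39.2−83.5)×10³/(8.314×698) = -44300/5803 = -7.634.
k_P/k_Q = (4.06×10^6/214)·exp(-7.634) = 18972 × 4.838×10^-4 = 9.18.

9.18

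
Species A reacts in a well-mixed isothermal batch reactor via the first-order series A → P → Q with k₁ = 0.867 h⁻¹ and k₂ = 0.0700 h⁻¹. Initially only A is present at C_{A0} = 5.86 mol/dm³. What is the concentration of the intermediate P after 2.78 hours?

The intermediate concentration in a first-order A→B→C sequence is C_P = k₁C_{A0}(e^(−k₁t) − e^(−k₂t))/(k₂−k₁).
e^(−k₁t) = e^(−0.867×2.78) = e^(−2.410) = 0.08979; e^(−k₂t) = e^(−0.1946) = 0.8232.
C_P = 0.867×5.86/(0.0700−0.867) × (0.08979−0.8232) = (-6.375)×(-0.7334) = 4.675 mol/dm³.

4.68 mol/dm³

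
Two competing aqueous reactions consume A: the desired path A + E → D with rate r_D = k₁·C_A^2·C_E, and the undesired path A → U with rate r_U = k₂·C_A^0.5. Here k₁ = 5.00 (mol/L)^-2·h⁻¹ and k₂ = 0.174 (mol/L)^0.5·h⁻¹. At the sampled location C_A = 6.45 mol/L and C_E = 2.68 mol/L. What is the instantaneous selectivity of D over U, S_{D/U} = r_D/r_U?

1262

S_{D/U} = r_D/r_U = (k₁·C_A^2·C_E)/(k₂·C_A^0.5) = (k₁/k₂)·C_A^1.5·C_E.
= (5.00×6.450^2×2.680) / (0.174×6.450^0.5) = 557.5/0.4419 = 1262.
Since the desired path is higher order in A, keeping C_A high (PFR or concentrated feed) favours D.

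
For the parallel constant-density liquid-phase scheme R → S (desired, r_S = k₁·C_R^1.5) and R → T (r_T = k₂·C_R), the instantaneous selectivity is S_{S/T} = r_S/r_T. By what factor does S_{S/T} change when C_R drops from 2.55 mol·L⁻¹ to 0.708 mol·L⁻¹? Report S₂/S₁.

0.527

S_{S/T} = (k₁/k₂)·C_R^0.5, so S₂/S₁ = (C_{R,2}/C_{R,1})^0.5.
= (0.708/2.55)^0.5 = (0.2776)^0.5 = 0.527.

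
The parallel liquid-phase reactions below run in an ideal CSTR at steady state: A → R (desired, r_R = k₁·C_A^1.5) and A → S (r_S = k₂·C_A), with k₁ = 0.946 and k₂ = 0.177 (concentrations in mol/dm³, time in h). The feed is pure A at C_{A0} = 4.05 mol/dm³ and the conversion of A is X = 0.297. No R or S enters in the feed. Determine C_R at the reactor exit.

1.08 mol/dm³

Exit C_A = C_{A0}(1−X) = 4.05×0.703 = 2.847 mol/dm³.
Rates in a CSTR are evaluated at the outlet concentration: r_R = 0.946×2.847^1.5 = 4.545, r_S = 0.177×2.847 = 0.5039.
Fraction of consumed A going to R: r_R/(r_R+r_S) = 0.9002.
C_R = 0.9002·C_{A0}·X = 0.9002×4.05×0.297 = 1.08 mol/dm³.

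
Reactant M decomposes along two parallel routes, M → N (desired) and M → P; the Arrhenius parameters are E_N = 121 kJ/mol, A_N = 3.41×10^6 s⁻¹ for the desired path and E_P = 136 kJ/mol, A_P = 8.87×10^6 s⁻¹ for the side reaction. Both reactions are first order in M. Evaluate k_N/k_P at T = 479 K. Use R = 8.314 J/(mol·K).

16.6

With equal orders, S_{N/P} = k_N/k_P = (A_N/A_P)·exp[(E_P−E_N)/(RT)].
(E_P−E_N)/(RT) = (136−121)×10³/(8.314×479) = 15000/3982 = 3.767.
k_N/k_P = (3.41×10^6/8.87×10^6)·exp(3.767) = 0.3844 × 43.23 = 16.6.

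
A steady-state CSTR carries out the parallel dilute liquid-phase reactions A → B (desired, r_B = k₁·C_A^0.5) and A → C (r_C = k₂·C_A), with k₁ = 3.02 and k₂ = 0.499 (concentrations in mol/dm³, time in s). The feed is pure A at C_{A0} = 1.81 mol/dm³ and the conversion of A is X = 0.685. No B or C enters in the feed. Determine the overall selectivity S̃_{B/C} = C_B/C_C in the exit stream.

Exit C_A = C_{A0}(1−X) = 1.81×0.315 = 0.5701 mol/dm³.
In a CSTR the entire volume is at exit conditions, so r_B = 3.02×0.5701^0.5 = 2.280 and r_C = 0.499×0.5701 = 0.2845.
Overall selectivity = C_B/C_C = r_Bτ/(r_Cτ) = r_B/r_C = 8.02.

8.02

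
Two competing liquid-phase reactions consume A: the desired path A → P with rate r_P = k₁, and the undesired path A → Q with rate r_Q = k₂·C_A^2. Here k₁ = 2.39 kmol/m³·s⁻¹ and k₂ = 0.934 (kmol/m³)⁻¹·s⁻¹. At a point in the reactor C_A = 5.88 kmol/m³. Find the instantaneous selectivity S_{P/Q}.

S_{P/Q} = r_P/r_Q = (k₁)/(k₂·C_A^2) = (k₁/k₂)·C_A^-2.
= (2.39) / (0.934×5.880^2) = 2.390/32.29 = 0.0740.

0.0740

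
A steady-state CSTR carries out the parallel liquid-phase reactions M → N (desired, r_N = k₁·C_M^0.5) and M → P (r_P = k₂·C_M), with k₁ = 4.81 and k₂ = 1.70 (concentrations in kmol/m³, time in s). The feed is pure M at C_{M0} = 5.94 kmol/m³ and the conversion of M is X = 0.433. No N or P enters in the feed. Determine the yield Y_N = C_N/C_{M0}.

0.263

Exit C_M = C_{M0}(1−X) = 5.94×0.567 = 3.368 kmol/m³.
Rates in a CSTR are evaluated at the outlet concentration: r_N = 4.81×3.368^0.5 = 8.827, r_P = 1.70×3.368 = 5.726.
Fraction of consumed M going to N: r_N/(r_N+r_P) = 0.6066.
C_N = 0.6066·C_{M0}·X = 0.6066×5.94×0.433 = 1.56 kmol/m³; Y_N = C_N/C_{M0} = 0.263.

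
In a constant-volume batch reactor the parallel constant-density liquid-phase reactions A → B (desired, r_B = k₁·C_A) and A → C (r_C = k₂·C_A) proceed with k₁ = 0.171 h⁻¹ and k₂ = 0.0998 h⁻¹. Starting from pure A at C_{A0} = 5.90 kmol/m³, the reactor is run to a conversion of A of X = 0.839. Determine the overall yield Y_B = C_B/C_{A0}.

0.530

C_A = C_{A0}(1−X) = 0.9499 kmol/m³.
Both paths are first order in A, so the instantaneous fraction to B is constant: dC_B/d(−C_A) = k₁/(k₁+k₂) = 0.6315.
C_B = 0.6315·(C_{A0}−C_A) = 0.6315×4.950 = 3.13 kmol/m³.
Y_B = C_B/C_{A0} = 3.126/5.90 = 0.530.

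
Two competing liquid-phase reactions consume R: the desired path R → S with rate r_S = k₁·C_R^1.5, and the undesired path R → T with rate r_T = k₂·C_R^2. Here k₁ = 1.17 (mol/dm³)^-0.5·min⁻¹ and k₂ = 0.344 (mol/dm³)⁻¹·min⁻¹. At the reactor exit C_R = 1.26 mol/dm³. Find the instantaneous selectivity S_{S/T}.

S_{S/T} = r_S/r_T = (k₁·C_R^1.5)/(k₂·C_R^2) = (k₁/k₂)·C_R^-0.5.
= (1.17×1.260^1.5) / (0.344×1.260^2) = 1.655/0.5461 = 3.03.

3.03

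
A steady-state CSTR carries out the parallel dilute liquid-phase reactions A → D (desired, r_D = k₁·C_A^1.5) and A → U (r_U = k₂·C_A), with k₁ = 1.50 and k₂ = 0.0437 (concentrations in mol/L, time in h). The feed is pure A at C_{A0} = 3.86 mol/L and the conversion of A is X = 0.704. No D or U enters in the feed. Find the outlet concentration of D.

Exit C_A = C_{A0}(1−X) = 3.86×0.296 = 1.143 mol/L.
A CSTR operates uniformly at the exit composition, giving r_D = 1.832 and r_U = 0.04993 (each k·C_A^n at C_A = 1.143).
Fraction of consumed A going to D: r_D/(r_D+r_U) = 0.9735.
C_D = 0.9735·C_{A0}·X = 0.9735×3.86×0.704 = 2.65 mol/L.

2.65 mol/L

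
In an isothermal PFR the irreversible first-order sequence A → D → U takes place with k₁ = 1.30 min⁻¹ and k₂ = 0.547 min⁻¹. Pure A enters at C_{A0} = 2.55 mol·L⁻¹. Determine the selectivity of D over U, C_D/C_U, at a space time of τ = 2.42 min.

0.674

Solving the coupled first-order balances gives C_D(τ) = [k₁/(k₂−k₁)]·C_{A0}·(e^(−k₁τ) − e^(−k₂τ)).
e^(−k₁τ) = e^(−1.30×2.42) = e^(−3.146) = 0.04302; e^(−k₂τ) = e^(−1.324) = 0.2661.
C_D = 1.30×2.55/(0.547−1.30) × (0.04302−0.2661) = (-4.402)×(-0.2231) = 0.9822 mol·L⁻¹.
C_A = C_{A0}e^(−k₁τ) = 0.1097 mol·L⁻¹, so C_U = C_{A0}−C_A−C_D = 1.458 mol·L⁻¹; C_D/C_U = 0.674.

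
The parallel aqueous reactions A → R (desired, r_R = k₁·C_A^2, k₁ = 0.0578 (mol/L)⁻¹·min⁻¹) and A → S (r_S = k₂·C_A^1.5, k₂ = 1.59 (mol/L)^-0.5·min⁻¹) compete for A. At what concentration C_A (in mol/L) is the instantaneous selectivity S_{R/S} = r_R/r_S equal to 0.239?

43.2 mol/L

S_{R/S} = (k₁/k₂)·C_A^0.5 ⇒ C_A = (S·k₂/k₁)^(2).
= (0.239×1.59/0.0578)^(2) = (6.575)^(2) = 43.2 mol/L.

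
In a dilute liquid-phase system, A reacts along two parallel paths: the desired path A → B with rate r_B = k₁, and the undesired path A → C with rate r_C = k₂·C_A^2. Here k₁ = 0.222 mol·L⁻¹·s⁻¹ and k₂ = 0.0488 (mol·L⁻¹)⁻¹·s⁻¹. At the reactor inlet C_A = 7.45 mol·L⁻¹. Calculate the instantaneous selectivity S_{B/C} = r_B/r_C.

S_{B/C} = r_B/r_C = (k₁)/(k₂·C_A^2) = (k₁/k₂)·C_A^-2.
= (0.222) / (0.0488×7.450^2) = 0.2220/2.709 = 0.0820.
The undesired path is higher order in A, so low C_A (CSTR or dilute feed) favours B.

0.0820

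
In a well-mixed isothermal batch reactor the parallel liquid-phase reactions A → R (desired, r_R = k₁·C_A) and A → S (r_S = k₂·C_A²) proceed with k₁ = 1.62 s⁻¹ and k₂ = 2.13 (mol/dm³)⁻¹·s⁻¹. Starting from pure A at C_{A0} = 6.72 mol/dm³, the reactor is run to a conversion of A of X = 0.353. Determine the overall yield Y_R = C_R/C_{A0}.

C_A = C_{A0}(1−X) = 4.348 mol/dm³.
Along a PFR/batch, dC_R/dC_A = −r_R/(r_R+r_S) = −k₁/(k₁+k₂·C_A).
Integrating from C_{A0} to C_A: C_R = (1.62/2.13)·ln[(1.62+2.13·6.72)/(1.62+2.13·4.35)] = 0.7606·ln(15.93/10.88) = 0.2901 mol/dm³.
Y_R = C_R/C_{A0} = 0.2901/6.72 = 0.0432.

0.0432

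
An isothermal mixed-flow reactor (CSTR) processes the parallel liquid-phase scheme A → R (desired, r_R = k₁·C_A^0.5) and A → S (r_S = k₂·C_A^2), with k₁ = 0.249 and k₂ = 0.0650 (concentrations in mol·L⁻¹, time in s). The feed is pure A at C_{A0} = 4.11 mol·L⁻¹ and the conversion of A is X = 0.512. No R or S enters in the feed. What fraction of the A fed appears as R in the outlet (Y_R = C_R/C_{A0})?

0.294

Exit C_A = C_{A0}(1−X) = 4.11×0.488 = 2.006 mol·L⁻¹.
Rates in a CSTR are evaluated at the outlet concentration: r_R = 0.249×2.006^0.5 = 0.3526, r_S = 0.0650×2.006^2 = 0.2615.
Fraction of consumed A going to R: r_R/(r_R+r_S) = 0.5742.
C_R = 0.5742·C_{A0}·X = 0.5742×4.11×0.512 = 1.21 mol·L⁻¹; Y_R = C_R/C_{A0} = 0.294.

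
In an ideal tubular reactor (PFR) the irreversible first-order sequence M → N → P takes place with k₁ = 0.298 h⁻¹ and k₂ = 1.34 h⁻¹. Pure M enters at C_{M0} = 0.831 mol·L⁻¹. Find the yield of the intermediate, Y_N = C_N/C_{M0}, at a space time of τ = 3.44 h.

Solving the coupled first-order balances gives C_N(τ) = [k₁/(k₂−k₁)]·C_{M0}·(e^(−k₁τ) − e^(−k₂τ)).
e^(−k₁τ) = e^(−0.298×3.44) = e^(−1.025) = 0.3588; e^(−k₂τ) = e^(−4.610) = 0.009956.
C_N = 0.298×0.831/(1.34−0.298) × (0.3588−0.009956) = 0.2377×0.3488 = 0.08289 mol·L⁻¹.
Y_N = C_N/C_{M0} = 0.08289/0.831 = 0.0998.

0.0998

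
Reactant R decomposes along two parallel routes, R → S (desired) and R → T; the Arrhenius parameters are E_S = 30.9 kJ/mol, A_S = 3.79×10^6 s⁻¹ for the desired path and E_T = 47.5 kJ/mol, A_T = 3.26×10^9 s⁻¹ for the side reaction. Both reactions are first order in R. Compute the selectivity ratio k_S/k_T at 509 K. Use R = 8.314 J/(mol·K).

0.0588

k_S/k_T = (A_S/A_T)·exp[−(E_S−E_T)/(RT)] = (A_S/A_T)·exp[(E_T−E_S)/(RT)].
(E_T−E_S)/(RT) = (47.5−30.9)×10³/(8.314×509) = 16600/4232 = 3.923.
k_S/k_T = (3.79×10^6/3.26×10^9)·exp(3.923) = 0.001163 × 50.53 = 0.0588.
Since E_S < E_T, lowering the temperature improves selectivity toward S.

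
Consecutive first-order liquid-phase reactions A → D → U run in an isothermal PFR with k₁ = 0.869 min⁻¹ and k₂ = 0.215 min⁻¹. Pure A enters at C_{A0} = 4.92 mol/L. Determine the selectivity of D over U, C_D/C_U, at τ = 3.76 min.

1.29

The intermediate concentration in a first-order A→B→C sequence is C_D = k₁C_{A0}(e^(−k₁τ) − e^(−k₂τ))/(k₂−k₁).
e^(−k₁τ) = e^(−0.869×3.76) = e^(−3.267) = 0.03810; e^(−k₂τ) = e^(−0.8084) = 0.4456.
C_D = 0.869×4.92/(0.215−0.869) × (0.03810−0.4456) = (-6.537)×(-0.4075) = 2.664 mol/L.
C_A = C_{A0}e^(−k₁τ) = 0.1875 mol/L, so C_U = C_{A0}−C_A−C_D = 2.069 mol/L; C_D/C_U = 1.29.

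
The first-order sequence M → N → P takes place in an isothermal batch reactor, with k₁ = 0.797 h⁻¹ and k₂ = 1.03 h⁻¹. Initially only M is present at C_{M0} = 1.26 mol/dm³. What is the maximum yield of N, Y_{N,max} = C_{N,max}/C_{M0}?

Evaluating C_N at t_opt = ln(k₂/k₁)/(k₂−k₁) gives C_{N,max}/C_{M0} = (k₁/k₂)^[k₂/(k₂−k₁)].
= (0.797/1.03)^(1.03/(1.03−0.797)) = (0.7738)^(4.421) = 0.3218.

0.322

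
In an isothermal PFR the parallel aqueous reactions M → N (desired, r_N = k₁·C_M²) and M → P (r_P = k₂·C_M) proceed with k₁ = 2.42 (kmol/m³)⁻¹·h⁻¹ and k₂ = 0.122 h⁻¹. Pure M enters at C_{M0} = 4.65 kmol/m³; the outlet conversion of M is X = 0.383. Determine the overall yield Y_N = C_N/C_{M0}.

0.378

C_M = C_{M0}(1−X) = 2.869 kmol/m³.
Along a PFR/batch, dC_P/dC_M = −r_P/(r_N+r_P) = −k₂/(k₂+k₁·C_M).
Integrating from C_{M0} to C_M: C_P = (0.122/2.42)·ln[(0.122+2.42·4.65)/(0.122+2.42·2.87)] = 0.05041·ln(11.38/7.065) = 0.02401 kmol/m³.
Then C_N = (C_{M0}−C_M) − C_P = 1.781 − 0.02401 = 1.757 kmol/m³.
Y_N = C_N/C_{M0} = 1.757/4.65 = 0.378.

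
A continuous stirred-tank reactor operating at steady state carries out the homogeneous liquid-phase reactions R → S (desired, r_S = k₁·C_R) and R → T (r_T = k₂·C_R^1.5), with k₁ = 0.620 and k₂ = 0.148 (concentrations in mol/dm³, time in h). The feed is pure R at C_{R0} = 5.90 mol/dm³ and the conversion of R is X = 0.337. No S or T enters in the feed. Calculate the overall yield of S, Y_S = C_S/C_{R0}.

0.229

Exit C_R = C_{R0}(1−X) = 5.90×0.663 = 3.912 mol/dm³.
In a CSTR the entire volume is at exit conditions, so r_S = 0.620×3.912 = 2.425 and r_T = 0.148×3.912^1.5 = 1.145.
Fraction of consumed R going to S: r_S/(r_S+r_T) = 0.6793.
C_S = 0.6793·C_{R0}·X = 0.6793×5.90×0.337 = 1.35 mol/dm³; Y_S = C_S/C_{R0} = 0.229.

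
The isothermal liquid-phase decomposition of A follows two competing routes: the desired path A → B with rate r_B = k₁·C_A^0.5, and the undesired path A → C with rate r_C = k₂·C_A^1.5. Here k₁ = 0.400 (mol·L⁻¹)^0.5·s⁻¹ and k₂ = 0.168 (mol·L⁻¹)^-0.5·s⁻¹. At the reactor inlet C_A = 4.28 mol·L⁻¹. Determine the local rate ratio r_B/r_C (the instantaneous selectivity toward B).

0.556

S_{B/C} = r_B/r_C = (k₁·C_A^0.5)/(k₂·C_A^1.5) = (k₁/k₂)·C_A⁻¹.
= (0.400×4.280^0.5) / (0.168×4.280^1.5) = 0.8275/1.488 = 0.556.
The undesired path is higher order in A, so low C_A (CSTR or dilute feed) favours B.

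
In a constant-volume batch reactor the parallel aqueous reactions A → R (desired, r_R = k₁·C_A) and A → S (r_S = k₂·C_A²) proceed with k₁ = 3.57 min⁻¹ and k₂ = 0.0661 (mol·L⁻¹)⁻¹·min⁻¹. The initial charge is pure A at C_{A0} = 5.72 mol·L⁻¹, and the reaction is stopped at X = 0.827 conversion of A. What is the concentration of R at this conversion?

C_A = C_{A0}(1−X) = 0.9896 mol·L⁻¹.
Along a PFR/batch, dC_R/dC_A = −r_R/(r_R+r_S) = −k₁/(k₁+k₂·C_A).
Integrating from C_{A0} to C_A: C_R = (3.57/0.0661)·ln[(3.57+0.0661·5.72)/(3.57+0.0661·0.990)] = 54.01·ln(3.948/3.635) = 4.456 mol·L⁻¹.

4.46 mol·L⁻¹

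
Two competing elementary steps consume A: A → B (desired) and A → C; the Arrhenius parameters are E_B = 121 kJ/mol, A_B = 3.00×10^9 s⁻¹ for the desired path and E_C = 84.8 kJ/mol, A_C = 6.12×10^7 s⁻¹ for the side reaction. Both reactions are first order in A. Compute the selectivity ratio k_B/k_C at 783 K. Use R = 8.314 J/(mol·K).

0.189

With equal orders, S_{B/C} = k_B/k_C = (A_B/A_C)·exp[(E_C−E_B)/(RT)].
(E_C−E_B)/(RT) = (84.8−121)×10³/(8.314×783) = -36200/6510 = -5.561.
k_B/k_C = (3.00×10^9/6.12×10^7)·exp(-5.561) = 49.02 × 0.003846 = 0.189.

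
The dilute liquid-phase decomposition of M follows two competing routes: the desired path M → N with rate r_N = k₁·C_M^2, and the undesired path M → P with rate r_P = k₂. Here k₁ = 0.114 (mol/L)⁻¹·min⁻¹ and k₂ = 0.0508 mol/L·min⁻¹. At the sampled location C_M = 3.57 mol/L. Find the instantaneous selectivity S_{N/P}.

28.6

S_{N/P} = r_N/r_P = (k₁·C_M^2)/(k₂) = (k₁/k₂)·C_M^2.
= (0.114×3.570^2) / (0.0508) = 1.453/0.05080 = 28.6.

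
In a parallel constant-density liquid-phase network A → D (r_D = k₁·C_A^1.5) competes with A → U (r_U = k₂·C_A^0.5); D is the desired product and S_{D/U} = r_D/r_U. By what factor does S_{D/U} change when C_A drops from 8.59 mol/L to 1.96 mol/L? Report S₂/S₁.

S_{D/U} = (k₁/k₂)·C_A, so S₂/S₁ = (C_{A,2}/C_{A,1}).
= 1.96/8.59 = 0.228.
Selectivity toward D falls as C_A falls — high-concentration operation is favoured.

0.228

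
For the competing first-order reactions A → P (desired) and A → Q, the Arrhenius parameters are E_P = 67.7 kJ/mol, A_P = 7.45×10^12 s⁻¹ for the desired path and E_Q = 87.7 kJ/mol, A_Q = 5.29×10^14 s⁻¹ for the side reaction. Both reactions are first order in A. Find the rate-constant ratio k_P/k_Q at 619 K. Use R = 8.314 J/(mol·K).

0.686

Since both paths have the same order in A, the concentration cancels and S_{P/Q} = k_P/k_Q = (A_P/A_Q)·exp[(E_Q−E_P)/(RT)].
(E_Q−E_P)/(RT) = (87.7−67.7)×10³/(8.314×619) = 20000/5146 = 3.886.
k_P/k_Q = (7.45×10^12/5.29×10^14)·exp(3.886) = 0.01408 × 48.73 = 0.686.
Since E_P < E_Q, lowering the temperature improves selectivity toward P.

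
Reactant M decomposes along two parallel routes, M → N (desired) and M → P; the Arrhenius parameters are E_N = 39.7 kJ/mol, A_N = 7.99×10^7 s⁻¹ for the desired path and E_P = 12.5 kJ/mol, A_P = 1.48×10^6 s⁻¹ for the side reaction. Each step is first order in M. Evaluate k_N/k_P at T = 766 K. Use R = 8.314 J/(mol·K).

With equal orders, S_{N/P} = k_N/k_P = (A_N/A_P)·exp[(E_P−E_N)/(RT)].
(E_P−E_N)/(RT) = (12.5−39.7)×10³/(8.314×766) = -27200/6369 = -4.271.
k_N/k_P = (7.99×10^7/1.48×10^6)·exp(-4.271) = 53.99 × 0.01397 = 0.754.

0.754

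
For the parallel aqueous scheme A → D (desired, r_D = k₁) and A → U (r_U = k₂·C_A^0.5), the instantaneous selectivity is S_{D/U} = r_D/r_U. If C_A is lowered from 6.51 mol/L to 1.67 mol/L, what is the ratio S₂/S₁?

1.97

S_{D/U} = (k₁/k₂)·C_A^-0.5, so S₂/S₁ = (C_{A,2}/C_{A,1})^-0.5.
= (1.67/6.51)^(-0.5) = (0.2565)^(-0.5) = 1.97.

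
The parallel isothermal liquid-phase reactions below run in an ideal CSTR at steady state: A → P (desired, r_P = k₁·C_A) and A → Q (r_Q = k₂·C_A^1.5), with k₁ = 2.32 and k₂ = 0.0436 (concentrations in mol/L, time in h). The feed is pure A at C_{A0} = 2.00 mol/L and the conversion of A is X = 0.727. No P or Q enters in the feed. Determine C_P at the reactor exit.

1.43 mol/L

Exit C_A = C_{A0}(1−X) = 2.00×0.273 = 0.5460 mol/L.
A CSTR operates uniformly at the exit composition, giving r_P = 1.267 and r_Q = 0.01759 (each k·C_A^n at C_A = 0.5460).
Fraction of consumed A going to P: r_P/(r_P+r_Q) = 0.9863.
C_P = 0.9863·C_{A0}·X = 0.9863×2.00×0.727 = 1.43 mol/L.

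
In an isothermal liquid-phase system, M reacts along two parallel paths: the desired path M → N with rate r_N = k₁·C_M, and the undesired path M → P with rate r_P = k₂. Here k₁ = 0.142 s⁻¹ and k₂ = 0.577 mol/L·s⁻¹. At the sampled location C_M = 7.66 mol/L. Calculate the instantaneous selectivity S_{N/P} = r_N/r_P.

1.89

S_{N/P} = r_N/r_P = (k₁·C_M)/(k₂) = (k₁/k₂)·C_M.
= (0.142×7.660) / (0.577) = 1.088/0.5770 = 1.89.
Since the desired path is higher order in M, keeping C_M high (PFR or concentrated feed) favours N.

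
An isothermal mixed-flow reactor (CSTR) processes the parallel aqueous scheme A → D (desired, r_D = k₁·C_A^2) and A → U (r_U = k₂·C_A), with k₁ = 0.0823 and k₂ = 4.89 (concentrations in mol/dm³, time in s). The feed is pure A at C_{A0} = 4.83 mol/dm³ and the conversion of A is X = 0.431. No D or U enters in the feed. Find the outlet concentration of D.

Exit C_A = C_{A0}(1−X) = 4.83×0.569 = 2.748 mol/dm³.
A CSTR operates uniformly at the exit composition, giving r_D = 0.6216 and r_U = 13.44 (each k·C_A^n at C_A = 2.748).
Fraction of consumed A going to D: r_D/(r_D+r_U) = 0.04421.
C_D = 0.04421·C_{A0}·X = 0.04421×4.83×0.431 = 0.0920 mol/dm³.

0.0920 mol/dm³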